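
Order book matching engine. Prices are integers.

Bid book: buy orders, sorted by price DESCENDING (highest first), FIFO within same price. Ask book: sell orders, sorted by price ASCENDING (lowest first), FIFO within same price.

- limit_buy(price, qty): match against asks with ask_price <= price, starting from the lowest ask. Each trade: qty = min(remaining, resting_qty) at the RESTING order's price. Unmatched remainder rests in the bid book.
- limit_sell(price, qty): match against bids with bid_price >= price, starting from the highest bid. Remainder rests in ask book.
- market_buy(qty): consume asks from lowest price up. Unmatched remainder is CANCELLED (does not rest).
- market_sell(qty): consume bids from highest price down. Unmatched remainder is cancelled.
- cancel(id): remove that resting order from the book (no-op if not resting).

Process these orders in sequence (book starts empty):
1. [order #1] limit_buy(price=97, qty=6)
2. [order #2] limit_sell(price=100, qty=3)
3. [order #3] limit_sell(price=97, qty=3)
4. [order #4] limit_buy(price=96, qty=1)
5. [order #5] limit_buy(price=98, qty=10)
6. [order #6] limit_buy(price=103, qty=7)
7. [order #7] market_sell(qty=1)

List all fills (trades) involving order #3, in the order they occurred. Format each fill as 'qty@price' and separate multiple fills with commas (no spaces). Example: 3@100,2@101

After op 1 [order #1] limit_buy(price=97, qty=6): fills=none; bids=[#1:6@97] asks=[-]
After op 2 [order #2] limit_sell(price=100, qty=3): fills=none; bids=[#1:6@97] asks=[#2:3@100]
After op 3 [order #3] limit_sell(price=97, qty=3): fills=#1x#3:3@97; bids=[#1:3@97] asks=[#2:3@100]
After op 4 [order #4] limit_buy(price=96, qty=1): fills=none; bids=[#1:3@97 #4:1@96] asks=[#2:3@100]
After op 5 [order #5] limit_buy(price=98, qty=10): fills=none; bids=[#5:10@98 #1:3@97 #4:1@96] asks=[#2:3@100]
After op 6 [order #6] limit_buy(price=103, qty=7): fills=#6x#2:3@100; bids=[#6:4@103 #5:10@98 #1:3@97 #4:1@96] asks=[-]
After op 7 [order #7] market_sell(qty=1): fills=#6x#7:1@103; bids=[#6:3@103 #5:10@98 #1:3@97 #4:1@96] asks=[-]

Answer: 3@97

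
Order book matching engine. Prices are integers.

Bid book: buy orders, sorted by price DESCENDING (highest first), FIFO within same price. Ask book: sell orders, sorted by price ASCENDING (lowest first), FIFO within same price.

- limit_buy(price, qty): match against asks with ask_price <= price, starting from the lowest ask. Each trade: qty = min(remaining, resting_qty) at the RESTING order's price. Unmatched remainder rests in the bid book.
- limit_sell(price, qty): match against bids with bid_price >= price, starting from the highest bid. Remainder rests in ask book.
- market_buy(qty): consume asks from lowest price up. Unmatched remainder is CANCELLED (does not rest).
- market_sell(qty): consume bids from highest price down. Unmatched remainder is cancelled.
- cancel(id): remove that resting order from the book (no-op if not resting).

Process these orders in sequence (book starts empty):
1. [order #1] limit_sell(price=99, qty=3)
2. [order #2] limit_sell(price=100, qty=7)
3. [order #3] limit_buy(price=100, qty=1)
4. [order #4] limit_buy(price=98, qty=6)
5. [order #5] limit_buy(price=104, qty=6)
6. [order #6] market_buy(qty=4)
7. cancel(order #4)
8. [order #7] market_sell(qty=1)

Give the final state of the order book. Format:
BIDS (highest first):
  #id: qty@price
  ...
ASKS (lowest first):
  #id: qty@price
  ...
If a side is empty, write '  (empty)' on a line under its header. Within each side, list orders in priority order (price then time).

After op 1 [order #1] limit_sell(price=99, qty=3): fills=none; bids=[-] asks=[#1:3@99]
After op 2 [order #2] limit_sell(price=100, qty=7): fills=none; bids=[-] asks=[#1:3@99 #2:7@100]
After op 3 [order #3] limit_buy(price=100, qty=1): fills=#3x#1:1@99; bids=[-] asks=[#1:2@99 #2:7@100]
After op 4 [order #4] limit_buy(price=98, qty=6): fills=none; bids=[#4:6@98] asks=[#1:2@99 #2:7@100]
After op 5 [order #5] limit_buy(price=104, qty=6): fills=#5x#1:2@99 #5x#2:4@100; bids=[#4:6@98] asks=[#2:3@100]
After op 6 [order #6] market_buy(qty=4): fills=#6x#2:3@100; bids=[#4:6@98] asks=[-]
After op 7 cancel(order #4): fills=none; bids=[-] asks=[-]
After op 8 [order #7] market_sell(qty=1): fills=none; bids=[-] asks=[-]

Answer: BIDS (highest first):
  (empty)
ASKS (lowest first):
  (empty)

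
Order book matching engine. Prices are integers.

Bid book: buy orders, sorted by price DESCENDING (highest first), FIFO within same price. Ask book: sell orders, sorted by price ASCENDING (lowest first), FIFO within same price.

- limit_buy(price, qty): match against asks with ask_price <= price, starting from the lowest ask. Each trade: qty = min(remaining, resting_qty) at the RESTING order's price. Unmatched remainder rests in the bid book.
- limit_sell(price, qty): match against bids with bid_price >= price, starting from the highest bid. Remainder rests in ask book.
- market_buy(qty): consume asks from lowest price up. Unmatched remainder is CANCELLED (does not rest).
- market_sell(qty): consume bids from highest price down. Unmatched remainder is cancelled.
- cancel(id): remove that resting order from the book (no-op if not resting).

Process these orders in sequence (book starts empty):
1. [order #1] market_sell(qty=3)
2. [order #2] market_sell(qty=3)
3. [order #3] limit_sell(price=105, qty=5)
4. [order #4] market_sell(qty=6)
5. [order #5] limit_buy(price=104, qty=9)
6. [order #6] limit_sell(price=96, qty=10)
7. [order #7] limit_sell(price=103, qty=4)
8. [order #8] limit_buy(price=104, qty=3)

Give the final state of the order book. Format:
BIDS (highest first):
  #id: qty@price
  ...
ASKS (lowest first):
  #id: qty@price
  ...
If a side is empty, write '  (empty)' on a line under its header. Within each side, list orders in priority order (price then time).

Answer: BIDS (highest first):
  (empty)
ASKS (lowest first):
  #7: 2@103
  #3: 5@105

Derivation:
After op 1 [order #1] market_sell(qty=3): fills=none; bids=[-] asks=[-]
After op 2 [order #2] market_sell(qty=3): fills=none; bids=[-] asks=[-]
After op 3 [order #3] limit_sell(price=105, qty=5): fills=none; bids=[-] asks=[#3:5@105]
After op 4 [order #4] market_sell(qty=6): fills=none; bids=[-] asks=[#3:5@105]
After op 5 [order #5] limit_buy(price=104, qty=9): fills=none; bids=[#5:9@104] asks=[#3:5@105]
After op 6 [order #6] limit_sell(price=96, qty=10): fills=#5x#6:9@104; bids=[-] asks=[#6:1@96 #3:5@105]
After op 7 [order #7] limit_sell(price=103, qty=4): fills=none; bids=[-] asks=[#6:1@96 #7:4@103 #3:5@105]
After op 8 [order #8] limit_buy(price=104, qty=3): fills=#8x#6:1@96 #8x#7:2@103; bids=[-] asks=[#7:2@103 #3:5@105]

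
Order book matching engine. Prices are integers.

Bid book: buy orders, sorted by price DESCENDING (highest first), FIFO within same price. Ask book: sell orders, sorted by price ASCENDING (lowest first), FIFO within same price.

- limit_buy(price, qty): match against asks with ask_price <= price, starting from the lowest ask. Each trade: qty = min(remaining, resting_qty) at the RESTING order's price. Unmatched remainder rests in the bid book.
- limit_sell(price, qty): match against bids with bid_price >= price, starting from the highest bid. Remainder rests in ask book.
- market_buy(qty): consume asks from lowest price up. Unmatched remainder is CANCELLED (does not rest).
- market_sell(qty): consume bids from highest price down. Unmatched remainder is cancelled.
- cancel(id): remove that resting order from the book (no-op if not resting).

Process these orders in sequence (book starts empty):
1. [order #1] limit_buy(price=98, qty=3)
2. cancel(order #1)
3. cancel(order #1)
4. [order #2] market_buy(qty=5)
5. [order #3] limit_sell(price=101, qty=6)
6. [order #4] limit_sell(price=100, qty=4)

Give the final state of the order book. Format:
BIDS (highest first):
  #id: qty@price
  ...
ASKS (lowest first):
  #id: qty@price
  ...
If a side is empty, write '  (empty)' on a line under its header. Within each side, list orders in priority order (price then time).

After op 1 [order #1] limit_buy(price=98, qty=3): fills=none; bids=[#1:3@98] asks=[-]
After op 2 cancel(order #1): fills=none; bids=[-] asks=[-]
After op 3 cancel(order #1): fills=none; bids=[-] asks=[-]
After op 4 [order #2] market_buy(qty=5): fills=none; bids=[-] asks=[-]
After op 5 [order #3] limit_sell(price=101, qty=6): fills=none; bids=[-] asks=[#3:6@101]
After op 6 [order #4] limit_sell(price=100, qty=4): fills=none; bids=[-] asks=[#4:4@100 #3:6@101]

Answer: BIDS (highest first):
  (empty)
ASKS (lowest first):
  #4: 4@100
  #3: 6@101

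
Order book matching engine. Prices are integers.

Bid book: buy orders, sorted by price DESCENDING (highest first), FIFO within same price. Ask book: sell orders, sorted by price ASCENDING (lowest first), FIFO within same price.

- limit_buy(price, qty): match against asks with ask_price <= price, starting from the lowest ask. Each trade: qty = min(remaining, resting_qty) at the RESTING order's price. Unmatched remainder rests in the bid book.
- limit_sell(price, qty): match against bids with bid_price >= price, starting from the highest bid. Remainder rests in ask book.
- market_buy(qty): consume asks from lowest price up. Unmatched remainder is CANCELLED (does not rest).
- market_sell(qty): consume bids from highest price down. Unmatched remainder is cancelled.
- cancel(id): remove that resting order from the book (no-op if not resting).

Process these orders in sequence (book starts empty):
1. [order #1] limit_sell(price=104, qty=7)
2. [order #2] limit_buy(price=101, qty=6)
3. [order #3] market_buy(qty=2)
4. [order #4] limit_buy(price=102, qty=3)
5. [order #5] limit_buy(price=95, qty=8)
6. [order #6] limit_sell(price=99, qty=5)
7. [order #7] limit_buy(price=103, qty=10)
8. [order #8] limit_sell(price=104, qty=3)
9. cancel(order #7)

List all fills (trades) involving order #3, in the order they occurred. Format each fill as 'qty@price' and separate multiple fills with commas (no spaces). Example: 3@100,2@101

After op 1 [order #1] limit_sell(price=104, qty=7): fills=none; bids=[-] asks=[#1:7@104]
After op 2 [order #2] limit_buy(price=101, qty=6): fills=none; bids=[#2:6@101] asks=[#1:7@104]
After op 3 [order #3] market_buy(qty=2): fills=#3x#1:2@104; bids=[#2:6@101] asks=[#1:5@104]
After op 4 [order #4] limit_buy(price=102, qty=3): fills=none; bids=[#4:3@102 #2:6@101] asks=[#1:5@104]
After op 5 [order #5] limit_buy(price=95, qty=8): fills=none; bids=[#4:3@102 #2:6@101 #5:8@95] asks=[#1:5@104]
After op 6 [order #6] limit_sell(price=99, qty=5): fills=#4x#6:3@102 #2x#6:2@101; bids=[#2:4@101 #5:8@95] asks=[#1:5@104]
After op 7 [order #7] limit_buy(price=103, qty=10): fills=none; bids=[#7:10@103 #2:4@101 #5:8@95] asks=[#1:5@104]
After op 8 [order #8] limit_sell(price=104, qty=3): fills=none; bids=[#7:10@103 #2:4@101 #5:8@95] asks=[#1:5@104 #8:3@104]
After op 9 cancel(order #7): fills=none; bids=[#2:4@101 #5:8@95] asks=[#1:5@104 #8:3@104]

Answer: 2@104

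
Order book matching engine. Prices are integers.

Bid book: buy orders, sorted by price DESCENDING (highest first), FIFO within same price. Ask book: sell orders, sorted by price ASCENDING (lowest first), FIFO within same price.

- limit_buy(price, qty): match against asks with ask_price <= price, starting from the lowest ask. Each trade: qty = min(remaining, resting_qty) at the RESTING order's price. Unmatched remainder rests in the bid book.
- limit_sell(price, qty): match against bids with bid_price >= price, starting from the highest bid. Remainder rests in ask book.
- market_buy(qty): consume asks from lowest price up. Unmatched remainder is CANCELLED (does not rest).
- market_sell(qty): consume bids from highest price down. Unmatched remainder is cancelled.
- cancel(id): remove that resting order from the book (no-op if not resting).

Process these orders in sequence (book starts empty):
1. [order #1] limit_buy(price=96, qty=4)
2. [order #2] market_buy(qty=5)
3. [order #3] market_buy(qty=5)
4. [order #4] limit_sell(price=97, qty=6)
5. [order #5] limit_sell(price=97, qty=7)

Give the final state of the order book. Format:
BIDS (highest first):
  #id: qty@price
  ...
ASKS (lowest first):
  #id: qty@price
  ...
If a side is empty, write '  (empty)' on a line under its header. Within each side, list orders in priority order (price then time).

Answer: BIDS (highest first):
  #1: 4@96
ASKS (lowest first):
  #4: 6@97
  #5: 7@97

Derivation:
After op 1 [order #1] limit_buy(price=96, qty=4): fills=none; bids=[#1:4@96] asks=[-]
After op 2 [order #2] market_buy(qty=5): fills=none; bids=[#1:4@96] asks=[-]
After op 3 [order #3] market_buy(qty=5): fills=none; bids=[#1:4@96] asks=[-]
After op 4 [order #4] limit_sell(price=97, qty=6): fills=none; bids=[#1:4@96] asks=[#4:6@97]
After op 5 [order #5] limit_sell(price=97, qty=7): fills=none; bids=[#1:4@96] asks=[#4:6@97 #5:7@97]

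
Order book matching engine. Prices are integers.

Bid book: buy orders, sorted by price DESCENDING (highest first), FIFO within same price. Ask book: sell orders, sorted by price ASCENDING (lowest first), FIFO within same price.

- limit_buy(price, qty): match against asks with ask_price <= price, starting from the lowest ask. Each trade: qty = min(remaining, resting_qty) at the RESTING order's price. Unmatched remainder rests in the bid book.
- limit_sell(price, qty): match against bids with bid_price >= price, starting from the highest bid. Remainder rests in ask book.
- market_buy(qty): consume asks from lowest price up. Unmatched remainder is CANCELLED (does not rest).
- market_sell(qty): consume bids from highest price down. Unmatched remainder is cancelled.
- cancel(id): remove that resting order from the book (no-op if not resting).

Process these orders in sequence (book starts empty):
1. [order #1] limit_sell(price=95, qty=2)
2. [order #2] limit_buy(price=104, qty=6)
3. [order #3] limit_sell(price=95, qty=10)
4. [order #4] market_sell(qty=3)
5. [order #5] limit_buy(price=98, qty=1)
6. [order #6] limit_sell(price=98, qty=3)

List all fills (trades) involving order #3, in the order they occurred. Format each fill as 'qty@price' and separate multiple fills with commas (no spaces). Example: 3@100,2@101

After op 1 [order #1] limit_sell(price=95, qty=2): fills=none; bids=[-] asks=[#1:2@95]
After op 2 [order #2] limit_buy(price=104, qty=6): fills=#2x#1:2@95; bids=[#2:4@104] asks=[-]
After op 3 [order #3] limit_sell(price=95, qty=10): fills=#2x#3:4@104; bids=[-] asks=[#3:6@95]
After op 4 [order #4] market_sell(qty=3): fills=none; bids=[-] asks=[#3:6@95]
After op 5 [order #5] limit_buy(price=98, qty=1): fills=#5x#3:1@95; bids=[-] asks=[#3:5@95]
After op 6 [order #6] limit_sell(price=98, qty=3): fills=none; bids=[-] asks=[#3:5@95 #6:3@98]

Answer: 4@104,1@95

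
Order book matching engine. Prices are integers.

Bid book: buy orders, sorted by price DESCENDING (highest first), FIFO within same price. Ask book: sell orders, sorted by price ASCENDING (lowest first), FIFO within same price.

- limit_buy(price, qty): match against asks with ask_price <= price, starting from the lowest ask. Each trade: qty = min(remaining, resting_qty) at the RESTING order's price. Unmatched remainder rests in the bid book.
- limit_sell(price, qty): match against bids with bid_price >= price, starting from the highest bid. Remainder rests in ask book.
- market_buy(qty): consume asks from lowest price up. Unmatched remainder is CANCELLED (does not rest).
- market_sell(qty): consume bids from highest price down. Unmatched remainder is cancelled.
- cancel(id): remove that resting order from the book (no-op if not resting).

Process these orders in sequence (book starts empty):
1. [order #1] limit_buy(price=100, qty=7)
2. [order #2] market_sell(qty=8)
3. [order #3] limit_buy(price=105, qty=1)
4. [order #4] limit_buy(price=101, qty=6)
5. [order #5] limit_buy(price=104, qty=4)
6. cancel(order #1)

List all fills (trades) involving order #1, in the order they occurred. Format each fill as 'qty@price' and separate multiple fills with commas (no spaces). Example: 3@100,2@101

Answer: 7@100

Derivation:
After op 1 [order #1] limit_buy(price=100, qty=7): fills=none; bids=[#1:7@100] asks=[-]
After op 2 [order #2] market_sell(qty=8): fills=#1x#2:7@100; bids=[-] asks=[-]
After op 3 [order #3] limit_buy(price=105, qty=1): fills=none; bids=[#3:1@105] asks=[-]
After op 4 [order #4] limit_buy(price=101, qty=6): fills=none; bids=[#3:1@105 #4:6@101] asks=[-]
After op 5 [order #5] limit_buy(price=104, qty=4): fills=none; bids=[#3:1@105 #5:4@104 #4:6@101] asks=[-]
After op 6 cancel(order #1): fills=none; bids=[#3:1@105 #5:4@104 #4:6@101] asks=[-]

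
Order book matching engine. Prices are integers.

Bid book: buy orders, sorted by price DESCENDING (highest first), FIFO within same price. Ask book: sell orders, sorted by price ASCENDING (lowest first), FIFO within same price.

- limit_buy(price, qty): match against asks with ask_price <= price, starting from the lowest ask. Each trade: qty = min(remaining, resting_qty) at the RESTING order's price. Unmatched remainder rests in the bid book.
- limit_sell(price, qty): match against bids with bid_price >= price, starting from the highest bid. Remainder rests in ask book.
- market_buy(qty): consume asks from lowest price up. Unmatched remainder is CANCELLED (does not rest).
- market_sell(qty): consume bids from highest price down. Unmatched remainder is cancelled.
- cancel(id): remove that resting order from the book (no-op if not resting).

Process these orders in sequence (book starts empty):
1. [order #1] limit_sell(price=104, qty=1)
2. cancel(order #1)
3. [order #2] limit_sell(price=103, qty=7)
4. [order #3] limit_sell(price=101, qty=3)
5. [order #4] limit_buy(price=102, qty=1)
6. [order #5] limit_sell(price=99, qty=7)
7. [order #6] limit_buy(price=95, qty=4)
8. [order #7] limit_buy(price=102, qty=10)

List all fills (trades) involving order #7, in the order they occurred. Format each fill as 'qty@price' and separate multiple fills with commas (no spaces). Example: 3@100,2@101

Answer: 7@99,2@101

Derivation:
After op 1 [order #1] limit_sell(price=104, qty=1): fills=none; bids=[-] asks=[#1:1@104]
After op 2 cancel(order #1): fills=none; bids=[-] asks=[-]
After op 3 [order #2] limit_sell(price=103, qty=7): fills=none; bids=[-] asks=[#2:7@103]
After op 4 [order #3] limit_sell(price=101, qty=3): fills=none; bids=[-] asks=[#3:3@101 #2:7@103]
After op 5 [order #4] limit_buy(price=102, qty=1): fills=#4x#3:1@101; bids=[-] asks=[#3:2@101 #2:7@103]
After op 6 [order #5] limit_sell(price=99, qty=7): fills=none; bids=[-] asks=[#5:7@99 #3:2@101 #2:7@103]
After op 7 [order #6] limit_buy(price=95, qty=4): fills=none; bids=[#6:4@95] asks=[#5:7@99 #3:2@101 #2:7@103]
After op 8 [order #7] limit_buy(price=102, qty=10): fills=#7x#5:7@99 #7x#3:2@101; bids=[#7:1@102 #6:4@95] asks=[#2:7@103]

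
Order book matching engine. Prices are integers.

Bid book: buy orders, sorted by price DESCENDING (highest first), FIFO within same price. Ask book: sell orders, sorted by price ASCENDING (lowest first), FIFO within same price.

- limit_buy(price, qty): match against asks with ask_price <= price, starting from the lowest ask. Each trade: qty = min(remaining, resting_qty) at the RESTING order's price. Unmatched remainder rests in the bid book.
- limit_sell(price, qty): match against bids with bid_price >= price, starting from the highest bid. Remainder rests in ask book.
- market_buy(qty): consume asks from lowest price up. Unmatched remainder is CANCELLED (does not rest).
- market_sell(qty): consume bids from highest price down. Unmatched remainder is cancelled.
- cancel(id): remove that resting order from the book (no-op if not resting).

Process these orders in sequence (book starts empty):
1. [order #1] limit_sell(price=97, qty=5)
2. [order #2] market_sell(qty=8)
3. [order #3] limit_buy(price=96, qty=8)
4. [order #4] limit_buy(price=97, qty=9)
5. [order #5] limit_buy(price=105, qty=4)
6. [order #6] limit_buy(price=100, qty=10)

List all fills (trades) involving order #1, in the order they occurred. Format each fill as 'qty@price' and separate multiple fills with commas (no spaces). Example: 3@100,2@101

Answer: 5@97

Derivation:
After op 1 [order #1] limit_sell(price=97, qty=5): fills=none; bids=[-] asks=[#1:5@97]
After op 2 [order #2] market_sell(qty=8): fills=none; bids=[-] asks=[#1:5@97]
After op 3 [order #3] limit_buy(price=96, qty=8): fills=none; bids=[#3:8@96] asks=[#1:5@97]
After op 4 [order #4] limit_buy(price=97, qty=9): fills=#4x#1:5@97; bids=[#4:4@97 #3:8@96] asks=[-]
After op 5 [order #5] limit_buy(price=105, qty=4): fills=none; bids=[#5:4@105 #4:4@97 #3:8@96] asks=[-]
After op 6 [order #6] limit_buy(price=100, qty=10): fills=none; bids=[#5:4@105 #6:10@100 #4:4@97 #3:8@96] asks=[-]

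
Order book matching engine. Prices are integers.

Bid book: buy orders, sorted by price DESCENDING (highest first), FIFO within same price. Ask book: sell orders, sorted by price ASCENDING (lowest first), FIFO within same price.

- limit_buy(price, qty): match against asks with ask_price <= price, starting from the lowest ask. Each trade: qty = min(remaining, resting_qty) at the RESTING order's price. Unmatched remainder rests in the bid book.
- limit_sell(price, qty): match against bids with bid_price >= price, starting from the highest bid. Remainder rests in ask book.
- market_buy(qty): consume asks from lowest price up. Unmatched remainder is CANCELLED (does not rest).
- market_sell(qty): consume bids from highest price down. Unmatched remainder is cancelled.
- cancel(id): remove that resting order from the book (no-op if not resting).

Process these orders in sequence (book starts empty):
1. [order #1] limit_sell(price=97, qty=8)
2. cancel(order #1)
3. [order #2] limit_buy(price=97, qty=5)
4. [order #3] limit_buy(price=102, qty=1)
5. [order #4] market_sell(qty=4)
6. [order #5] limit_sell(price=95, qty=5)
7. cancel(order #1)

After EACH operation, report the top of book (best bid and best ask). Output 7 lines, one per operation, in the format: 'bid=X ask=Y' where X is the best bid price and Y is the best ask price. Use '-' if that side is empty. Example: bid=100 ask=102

After op 1 [order #1] limit_sell(price=97, qty=8): fills=none; bids=[-] asks=[#1:8@97]
After op 2 cancel(order #1): fills=none; bids=[-] asks=[-]
After op 3 [order #2] limit_buy(price=97, qty=5): fills=none; bids=[#2:5@97] asks=[-]
After op 4 [order #3] limit_buy(price=102, qty=1): fills=none; bids=[#3:1@102 #2:5@97] asks=[-]
After op 5 [order #4] market_sell(qty=4): fills=#3x#4:1@102 #2x#4:3@97; bids=[#2:2@97] asks=[-]
After op 6 [order #5] limit_sell(price=95, qty=5): fills=#2x#5:2@97; bids=[-] asks=[#5:3@95]
After op 7 cancel(order #1): fills=none; bids=[-] asks=[#5:3@95]

Answer: bid=- ask=97
bid=- ask=-
bid=97 ask=-
bid=102 ask=-
bid=97 ask=-
bid=- ask=95
bid=- ask=95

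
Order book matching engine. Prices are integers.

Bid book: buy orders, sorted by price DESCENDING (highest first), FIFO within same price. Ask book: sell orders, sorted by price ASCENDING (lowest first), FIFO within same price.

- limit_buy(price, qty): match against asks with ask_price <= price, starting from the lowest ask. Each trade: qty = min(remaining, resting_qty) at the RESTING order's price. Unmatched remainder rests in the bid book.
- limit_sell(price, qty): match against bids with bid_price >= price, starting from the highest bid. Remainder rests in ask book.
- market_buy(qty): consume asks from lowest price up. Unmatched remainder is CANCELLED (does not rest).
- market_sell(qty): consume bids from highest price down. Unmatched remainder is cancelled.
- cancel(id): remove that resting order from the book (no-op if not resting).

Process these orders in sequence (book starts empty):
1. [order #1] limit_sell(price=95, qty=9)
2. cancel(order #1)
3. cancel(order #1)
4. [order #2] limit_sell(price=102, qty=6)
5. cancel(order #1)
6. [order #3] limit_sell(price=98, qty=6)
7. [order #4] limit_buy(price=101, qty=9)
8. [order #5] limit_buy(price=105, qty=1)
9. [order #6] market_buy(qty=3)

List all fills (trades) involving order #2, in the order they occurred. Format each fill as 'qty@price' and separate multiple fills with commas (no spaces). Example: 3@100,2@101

Answer: 1@102,3@102

Derivation:
After op 1 [order #1] limit_sell(price=95, qty=9): fills=none; bids=[-] asks=[#1:9@95]
After op 2 cancel(order #1): fills=none; bids=[-] asks=[-]
After op 3 cancel(order #1): fills=none; bids=[-] asks=[-]
After op 4 [order #2] limit_sell(price=102, qty=6): fills=none; bids=[-] asks=[#2:6@102]
After op 5 cancel(order #1): fills=none; bids=[-] asks=[#2:6@102]
After op 6 [order #3] limit_sell(price=98, qty=6): fills=none; bids=[-] asks=[#3:6@98 #2:6@102]
After op 7 [order #4] limit_buy(price=101, qty=9): fills=#4x#3:6@98; bids=[#4:3@101] asks=[#2:6@102]
After op 8 [order #5] limit_buy(price=105, qty=1): fills=#5x#2:1@102; bids=[#4:3@101] asks=[#2:5@102]
After op 9 [order #6] market_buy(qty=3): fills=#6x#2:3@102; bids=[#4:3@101] asks=[#2:2@102]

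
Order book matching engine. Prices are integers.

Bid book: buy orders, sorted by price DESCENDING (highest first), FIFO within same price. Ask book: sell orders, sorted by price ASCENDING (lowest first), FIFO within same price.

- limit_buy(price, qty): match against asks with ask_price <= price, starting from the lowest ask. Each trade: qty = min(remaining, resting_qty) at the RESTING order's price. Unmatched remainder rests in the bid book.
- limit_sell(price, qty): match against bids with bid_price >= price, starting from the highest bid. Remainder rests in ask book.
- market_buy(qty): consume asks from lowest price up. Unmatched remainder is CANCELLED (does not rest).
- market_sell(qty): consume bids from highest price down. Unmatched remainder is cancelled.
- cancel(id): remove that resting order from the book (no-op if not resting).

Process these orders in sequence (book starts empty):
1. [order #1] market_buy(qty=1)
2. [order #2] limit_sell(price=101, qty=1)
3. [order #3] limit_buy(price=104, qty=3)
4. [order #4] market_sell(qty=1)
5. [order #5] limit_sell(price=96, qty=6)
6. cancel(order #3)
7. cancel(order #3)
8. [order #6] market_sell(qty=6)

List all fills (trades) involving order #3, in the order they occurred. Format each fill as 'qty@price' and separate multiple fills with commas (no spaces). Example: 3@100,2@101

After op 1 [order #1] market_buy(qty=1): fills=none; bids=[-] asks=[-]
After op 2 [order #2] limit_sell(price=101, qty=1): fills=none; bids=[-] asks=[#2:1@101]
After op 3 [order #3] limit_buy(price=104, qty=3): fills=#3x#2:1@101; bids=[#3:2@104] asks=[-]
After op 4 [order #4] market_sell(qty=1): fills=#3x#4:1@104; bids=[#3:1@104] asks=[-]
After op 5 [order #5] limit_sell(price=96, qty=6): fills=#3x#5:1@104; bids=[-] asks=[#5:5@96]
After op 6 cancel(order #3): fills=none; bids=[-] asks=[#5:5@96]
After op 7 cancel(order #3): fills=none; bids=[-] asks=[#5:5@96]
After op 8 [order #6] market_sell(qty=6): fills=none; bids=[-] asks=[#5:5@96]

Answer: 1@101,1@104,1@104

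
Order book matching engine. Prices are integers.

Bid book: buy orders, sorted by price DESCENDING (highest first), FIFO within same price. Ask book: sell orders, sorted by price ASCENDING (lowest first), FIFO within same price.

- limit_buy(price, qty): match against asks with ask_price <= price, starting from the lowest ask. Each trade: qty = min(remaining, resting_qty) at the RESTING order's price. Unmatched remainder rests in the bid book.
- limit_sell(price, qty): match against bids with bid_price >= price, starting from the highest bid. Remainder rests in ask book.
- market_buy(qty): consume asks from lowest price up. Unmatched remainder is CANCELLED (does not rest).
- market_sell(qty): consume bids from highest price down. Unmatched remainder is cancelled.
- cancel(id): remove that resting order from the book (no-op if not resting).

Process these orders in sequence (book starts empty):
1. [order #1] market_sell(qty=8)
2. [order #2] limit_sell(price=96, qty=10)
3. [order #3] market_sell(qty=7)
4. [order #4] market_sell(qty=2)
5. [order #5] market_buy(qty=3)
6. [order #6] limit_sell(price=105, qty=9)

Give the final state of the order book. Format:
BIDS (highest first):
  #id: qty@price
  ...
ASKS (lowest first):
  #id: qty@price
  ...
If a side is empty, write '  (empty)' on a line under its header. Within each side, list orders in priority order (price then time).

After op 1 [order #1] market_sell(qty=8): fills=none; bids=[-] asks=[-]
After op 2 [order #2] limit_sell(price=96, qty=10): fills=none; bids=[-] asks=[#2:10@96]
After op 3 [order #3] market_sell(qty=7): fills=none; bids=[-] asks=[#2:10@96]
After op 4 [order #4] market_sell(qty=2): fills=none; bids=[-] asks=[#2:10@96]
After op 5 [order #5] market_buy(qty=3): fills=#5x#2:3@96; bids=[-] asks=[#2:7@96]
After op 6 [order #6] limit_sell(price=105, qty=9): fills=none; bids=[-] asks=[#2:7@96 #6:9@105]

Answer: BIDS (highest first):
  (empty)
ASKS (lowest first):
  #2: 7@96
  #6: 9@105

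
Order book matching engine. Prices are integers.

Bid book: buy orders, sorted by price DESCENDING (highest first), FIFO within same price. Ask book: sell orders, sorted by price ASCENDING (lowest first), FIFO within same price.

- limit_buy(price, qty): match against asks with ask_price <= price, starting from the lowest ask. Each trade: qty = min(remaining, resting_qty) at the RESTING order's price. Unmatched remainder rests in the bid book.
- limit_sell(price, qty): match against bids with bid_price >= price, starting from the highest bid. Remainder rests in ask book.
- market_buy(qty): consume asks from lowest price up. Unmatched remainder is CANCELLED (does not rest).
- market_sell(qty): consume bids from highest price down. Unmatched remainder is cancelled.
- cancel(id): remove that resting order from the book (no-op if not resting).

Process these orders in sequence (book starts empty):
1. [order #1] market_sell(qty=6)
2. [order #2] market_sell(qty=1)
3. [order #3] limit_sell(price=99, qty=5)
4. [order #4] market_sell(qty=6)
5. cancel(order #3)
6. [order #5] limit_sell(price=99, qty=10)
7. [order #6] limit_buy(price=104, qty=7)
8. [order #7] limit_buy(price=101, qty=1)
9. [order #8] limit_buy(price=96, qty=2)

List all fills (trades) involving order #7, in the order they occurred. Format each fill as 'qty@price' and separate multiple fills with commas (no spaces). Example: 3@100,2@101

Answer: 1@99

Derivation:
After op 1 [order #1] market_sell(qty=6): fills=none; bids=[-] asks=[-]
After op 2 [order #2] market_sell(qty=1): fills=none; bids=[-] asks=[-]
After op 3 [order #3] limit_sell(price=99, qty=5): fills=none; bids=[-] asks=[#3:5@99]
After op 4 [order #4] market_sell(qty=6): fills=none; bids=[-] asks=[#3:5@99]
After op 5 cancel(order #3): fills=none; bids=[-] asks=[-]
After op 6 [order #5] limit_sell(price=99, qty=10): fills=none; bids=[-] asks=[#5:10@99]
After op 7 [order #6] limit_buy(price=104, qty=7): fills=#6x#5:7@99; bids=[-] asks=[#5:3@99]
After op 8 [order #7] limit_buy(price=101, qty=1): fills=#7x#5:1@99; bids=[-] asks=[#5:2@99]
After op 9 [order #8] limit_buy(price=96, qty=2): fills=none; bids=[#8:2@96] asks=[#5:2@99]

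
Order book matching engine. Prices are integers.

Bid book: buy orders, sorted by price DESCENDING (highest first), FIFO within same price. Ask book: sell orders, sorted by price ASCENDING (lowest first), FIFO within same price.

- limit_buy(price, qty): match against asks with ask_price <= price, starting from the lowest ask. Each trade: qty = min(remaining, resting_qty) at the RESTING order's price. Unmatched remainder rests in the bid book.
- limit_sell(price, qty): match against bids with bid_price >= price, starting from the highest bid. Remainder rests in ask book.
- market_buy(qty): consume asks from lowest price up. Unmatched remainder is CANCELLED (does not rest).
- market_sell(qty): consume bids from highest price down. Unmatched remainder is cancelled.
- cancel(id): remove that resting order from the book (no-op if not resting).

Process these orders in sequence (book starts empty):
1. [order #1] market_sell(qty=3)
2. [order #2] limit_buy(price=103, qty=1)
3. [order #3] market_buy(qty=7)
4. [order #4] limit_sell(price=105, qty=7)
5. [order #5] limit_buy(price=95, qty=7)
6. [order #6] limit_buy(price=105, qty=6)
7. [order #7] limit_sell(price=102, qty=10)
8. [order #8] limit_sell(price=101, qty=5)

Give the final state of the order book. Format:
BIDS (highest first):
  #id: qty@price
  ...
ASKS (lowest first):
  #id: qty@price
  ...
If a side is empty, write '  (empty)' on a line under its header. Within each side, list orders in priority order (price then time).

Answer: BIDS (highest first):
  #5: 7@95
ASKS (lowest first):
  #8: 5@101
  #7: 9@102
  #4: 1@105

Derivation:
After op 1 [order #1] market_sell(qty=3): fills=none; bids=[-] asks=[-]
After op 2 [order #2] limit_buy(price=103, qty=1): fills=none; bids=[#2:1@103] asks=[-]
After op 3 [order #3] market_buy(qty=7): fills=none; bids=[#2:1@103] asks=[-]
After op 4 [order #4] limit_sell(price=105, qty=7): fills=none; bids=[#2:1@103] asks=[#4:7@105]
After op 5 [order #5] limit_buy(price=95, qty=7): fills=none; bids=[#2:1@103 #5:7@95] asks=[#4:7@105]
After op 6 [order #6] limit_buy(price=105, qty=6): fills=#6x#4:6@105; bids=[#2:1@103 #5:7@95] asks=[#4:1@105]
After op 7 [order #7] limit_sell(price=102, qty=10): fills=#2x#7:1@103; bids=[#5:7@95] asks=[#7:9@102 #4:1@105]
After op 8 [order #8] limit_sell(price=101, qty=5): fills=none; bids=[#5:7@95] asks=[#8:5@101 #7:9@102 #4:1@105]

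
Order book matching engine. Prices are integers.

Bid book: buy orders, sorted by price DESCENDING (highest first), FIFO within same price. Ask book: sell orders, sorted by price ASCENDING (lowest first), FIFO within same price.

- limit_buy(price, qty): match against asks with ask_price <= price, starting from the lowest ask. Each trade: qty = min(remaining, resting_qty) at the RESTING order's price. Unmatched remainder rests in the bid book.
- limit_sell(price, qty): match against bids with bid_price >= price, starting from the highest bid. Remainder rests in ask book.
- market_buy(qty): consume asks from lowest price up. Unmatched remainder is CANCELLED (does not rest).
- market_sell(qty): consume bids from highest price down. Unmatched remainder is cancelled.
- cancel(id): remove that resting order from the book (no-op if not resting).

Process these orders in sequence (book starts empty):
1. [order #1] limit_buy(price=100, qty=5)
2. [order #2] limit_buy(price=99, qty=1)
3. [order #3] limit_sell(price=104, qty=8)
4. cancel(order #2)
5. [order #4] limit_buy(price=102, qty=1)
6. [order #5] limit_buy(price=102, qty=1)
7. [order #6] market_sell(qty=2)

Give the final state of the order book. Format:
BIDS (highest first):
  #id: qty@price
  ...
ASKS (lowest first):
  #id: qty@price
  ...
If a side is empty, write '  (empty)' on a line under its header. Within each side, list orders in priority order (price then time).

After op 1 [order #1] limit_buy(price=100, qty=5): fills=none; bids=[#1:5@100] asks=[-]
After op 2 [order #2] limit_buy(price=99, qty=1): fills=none; bids=[#1:5@100 #2:1@99] asks=[-]
After op 3 [order #3] limit_sell(price=104, qty=8): fills=none; bids=[#1:5@100 #2:1@99] asks=[#3:8@104]
After op 4 cancel(order #2): fills=none; bids=[#1:5@100] asks=[#3:8@104]
After op 5 [order #4] limit_buy(price=102, qty=1): fills=none; bids=[#4:1@102 #1:5@100] asks=[#3:8@104]
After op 6 [order #5] limit_buy(price=102, qty=1): fills=none; bids=[#4:1@102 #5:1@102 #1:5@100] asks=[#3:8@104]
After op 7 [order #6] market_sell(qty=2): fills=#4x#6:1@102 #5x#6:1@102; bids=[#1:5@100] asks=[#3:8@104]

Answer: BIDS (highest first):
  #1: 5@100
ASKS (lowest first):
  #3: 8@104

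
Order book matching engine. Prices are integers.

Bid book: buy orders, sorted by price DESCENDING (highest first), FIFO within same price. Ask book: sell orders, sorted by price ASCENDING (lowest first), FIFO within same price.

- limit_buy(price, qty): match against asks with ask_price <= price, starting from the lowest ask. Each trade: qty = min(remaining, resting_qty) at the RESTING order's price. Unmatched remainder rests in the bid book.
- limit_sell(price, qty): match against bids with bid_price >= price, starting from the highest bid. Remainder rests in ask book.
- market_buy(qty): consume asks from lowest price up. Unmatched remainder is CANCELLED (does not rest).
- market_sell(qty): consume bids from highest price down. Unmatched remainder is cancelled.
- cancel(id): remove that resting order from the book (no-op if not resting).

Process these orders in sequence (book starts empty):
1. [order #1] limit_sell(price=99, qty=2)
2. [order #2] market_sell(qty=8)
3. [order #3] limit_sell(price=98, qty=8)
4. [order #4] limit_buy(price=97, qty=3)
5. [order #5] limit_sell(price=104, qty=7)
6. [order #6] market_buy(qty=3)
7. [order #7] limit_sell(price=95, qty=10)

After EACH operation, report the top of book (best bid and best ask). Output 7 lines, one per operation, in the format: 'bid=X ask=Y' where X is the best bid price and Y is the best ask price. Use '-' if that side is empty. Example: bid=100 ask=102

Answer: bid=- ask=99
bid=- ask=99
bid=- ask=98
bid=97 ask=98
bid=97 ask=98
bid=97 ask=98
bid=- ask=95

Derivation:
After op 1 [order #1] limit_sell(price=99, qty=2): fills=none; bids=[-] asks=[#1:2@99]
After op 2 [order #2] market_sell(qty=8): fills=none; bids=[-] asks=[#1:2@99]
After op 3 [order #3] limit_sell(price=98, qty=8): fills=none; bids=[-] asks=[#3:8@98 #1:2@99]
After op 4 [order #4] limit_buy(price=97, qty=3): fills=none; bids=[#4:3@97] asks=[#3:8@98 #1:2@99]
After op 5 [order #5] limit_sell(price=104, qty=7): fills=none; bids=[#4:3@97] asks=[#3:8@98 #1:2@99 #5:7@104]
After op 6 [order #6] market_buy(qty=3): fills=#6x#3:3@98; bids=[#4:3@97] asks=[#3:5@98 #1:2@99 #5:7@104]
After op 7 [order #7] limit_sell(price=95, qty=10): fills=#4x#7:3@97; bids=[-] asks=[#7:7@95 #3:5@98 #1:2@99 #5:7@104]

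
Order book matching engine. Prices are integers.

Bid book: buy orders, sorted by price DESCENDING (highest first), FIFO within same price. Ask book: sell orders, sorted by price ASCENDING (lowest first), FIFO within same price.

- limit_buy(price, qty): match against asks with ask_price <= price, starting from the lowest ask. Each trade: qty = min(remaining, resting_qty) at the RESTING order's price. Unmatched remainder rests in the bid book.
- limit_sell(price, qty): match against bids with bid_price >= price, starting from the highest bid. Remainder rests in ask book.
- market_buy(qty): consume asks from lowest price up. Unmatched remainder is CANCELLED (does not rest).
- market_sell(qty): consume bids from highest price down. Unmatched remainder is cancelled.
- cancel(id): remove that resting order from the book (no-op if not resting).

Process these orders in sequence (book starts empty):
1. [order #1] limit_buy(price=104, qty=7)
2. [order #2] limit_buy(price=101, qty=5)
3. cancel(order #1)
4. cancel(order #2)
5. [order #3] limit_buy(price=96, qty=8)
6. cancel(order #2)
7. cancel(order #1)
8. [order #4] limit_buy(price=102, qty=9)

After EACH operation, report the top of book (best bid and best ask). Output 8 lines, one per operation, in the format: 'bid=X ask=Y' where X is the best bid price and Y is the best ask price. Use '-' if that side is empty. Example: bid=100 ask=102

Answer: bid=104 ask=-
bid=104 ask=-
bid=101 ask=-
bid=- ask=-
bid=96 ask=-
bid=96 ask=-
bid=96 ask=-
bid=102 ask=-

Derivation:
After op 1 [order #1] limit_buy(price=104, qty=7): fills=none; bids=[#1:7@104] asks=[-]
After op 2 [order #2] limit_buy(price=101, qty=5): fills=none; bids=[#1:7@104 #2:5@101] asks=[-]
After op 3 cancel(order #1): fills=none; bids=[#2:5@101] asks=[-]
After op 4 cancel(order #2): fills=none; bids=[-] asks=[-]
After op 5 [order #3] limit_buy(price=96, qty=8): fills=none; bids=[#3:8@96] asks=[-]
After op 6 cancel(order #2): fills=none; bids=[#3:8@96] asks=[-]
After op 7 cancel(order #1): fills=none; bids=[#3:8@96] asks=[-]
After op 8 [order #4] limit_buy(price=102, qty=9): fills=none; bids=[#4:9@102 #3:8@96] asks=[-]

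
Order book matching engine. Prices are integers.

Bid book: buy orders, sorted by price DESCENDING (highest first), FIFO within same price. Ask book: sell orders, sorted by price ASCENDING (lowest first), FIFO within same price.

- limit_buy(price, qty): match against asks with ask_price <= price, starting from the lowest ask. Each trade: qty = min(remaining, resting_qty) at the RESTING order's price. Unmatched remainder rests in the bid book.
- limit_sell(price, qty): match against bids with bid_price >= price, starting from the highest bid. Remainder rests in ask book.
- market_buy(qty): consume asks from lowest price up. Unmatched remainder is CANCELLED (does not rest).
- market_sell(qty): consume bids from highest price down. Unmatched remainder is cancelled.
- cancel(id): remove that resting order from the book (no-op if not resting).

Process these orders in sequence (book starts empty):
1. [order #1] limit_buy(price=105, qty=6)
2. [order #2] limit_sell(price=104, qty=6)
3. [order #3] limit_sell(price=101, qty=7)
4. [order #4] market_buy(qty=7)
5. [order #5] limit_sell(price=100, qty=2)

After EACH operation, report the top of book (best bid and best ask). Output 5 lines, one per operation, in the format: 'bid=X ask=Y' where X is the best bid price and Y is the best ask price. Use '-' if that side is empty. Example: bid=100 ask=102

Answer: bid=105 ask=-
bid=- ask=-
bid=- ask=101
bid=- ask=-
bid=- ask=100

Derivation:
After op 1 [order #1] limit_buy(price=105, qty=6): fills=none; bids=[#1:6@105] asks=[-]
After op 2 [order #2] limit_sell(price=104, qty=6): fills=#1x#2:6@105; bids=[-] asks=[-]
After op 3 [order #3] limit_sell(price=101, qty=7): fills=none; bids=[-] asks=[#3:7@101]
After op 4 [order #4] market_buy(qty=7): fills=#4x#3:7@101; bids=[-] asks=[-]
After op 5 [order #5] limit_sell(price=100, qty=2): fills=none; bids=[-] asks=[#5:2@100]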